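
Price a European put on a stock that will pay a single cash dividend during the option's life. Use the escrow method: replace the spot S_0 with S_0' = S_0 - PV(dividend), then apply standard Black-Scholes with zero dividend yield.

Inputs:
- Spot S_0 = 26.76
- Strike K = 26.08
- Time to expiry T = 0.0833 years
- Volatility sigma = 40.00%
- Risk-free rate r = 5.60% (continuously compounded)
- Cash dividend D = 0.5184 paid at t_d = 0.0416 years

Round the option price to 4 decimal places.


Answer: Price = 1.0647

Derivation:
PV(D) = D * exp(-r * t_d) = 0.5184 * 0.99767311 = 0.51719374
S_0' = S_0 - PV(D) = 26.7600 - 0.51719374 = 26.24280626
d1 = (ln(S_0'/K) + (r + sigma^2/2)*T) / (sigma*sqrt(T)) = 0.15203490
d2 = d1 - sigma*sqrt(T) = 0.03658795
exp(-rT) = 0.99534606
N(-d1) = 0.43957970; N(-d2) = 0.48540678
P = K * exp(-rT) * N(-d2) - S_0' * N(-d1) = 26.0800 * 0.99534606 * 0.48540678 - 26.24280626 * 0.43957970 = 1.0647


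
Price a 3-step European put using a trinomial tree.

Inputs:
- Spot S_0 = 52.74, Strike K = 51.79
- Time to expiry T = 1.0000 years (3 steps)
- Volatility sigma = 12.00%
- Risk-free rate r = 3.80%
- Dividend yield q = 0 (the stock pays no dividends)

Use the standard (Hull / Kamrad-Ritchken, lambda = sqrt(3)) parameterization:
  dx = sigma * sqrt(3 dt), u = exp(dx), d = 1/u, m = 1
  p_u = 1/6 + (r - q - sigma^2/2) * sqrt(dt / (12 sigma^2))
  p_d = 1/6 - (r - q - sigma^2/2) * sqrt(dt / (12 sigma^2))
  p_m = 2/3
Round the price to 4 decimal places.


Answer: Price = V(0,0) = 1.1758

Derivation:
dt = T/N = 0.333333; dx = sigma*sqrt(3*dt) = 0.120000
u = exp(dx) = 1.127497; d = 1/u = 0.886920
p_u = 0.209444, p_m = 0.666667, p_d = 0.123889
Discount per step: exp(-r*dt) = 0.987413
Stock lattice S(k, j) with j the centered position index:
  k=0: S(0,+0) = 52.7400
  k=1: S(1,-1) = 46.7762; S(1,+0) = 52.7400; S(1,+1) = 59.4642
  k=2: S(2,-2) = 41.4868; S(2,-1) = 46.7762; S(2,+0) = 52.7400; S(2,+1) = 59.4642; S(2,+2) = 67.0457
  k=3: S(3,-3) = 36.7954; S(3,-2) = 41.4868; S(3,-1) = 46.7762; S(3,+0) = 52.7400; S(3,+1) = 59.4642; S(3,+2) = 67.0457; S(3,+3) = 75.5938
Terminal payoffs V(N, j) = max(K - S_T, 0):
  V(3,-3) = 14.994551; V(3,-2) = 10.303247; V(3,-1) = 5.013816; V(3,+0) = 0.000000; V(3,+1) = 0.000000; V(3,+2) = 0.000000; V(3,+3) = 0.000000
Backward induction: V(k, j) = exp(-r*dt) * [p_u * V(k+1, j+1) + p_m * V(k+1, j) + p_d * V(k+1, j-1)]
  V(2,-2) = exp(-r*dt) * [p_u*5.013816 + p_m*10.303247 + p_d*14.994551] = 9.653549
  V(2,-1) = exp(-r*dt) * [p_u*0.000000 + p_m*5.013816 + p_d*10.303247] = 4.560864
  V(2,+0) = exp(-r*dt) * [p_u*0.000000 + p_m*0.000000 + p_d*5.013816] = 0.613338
  V(2,+1) = exp(-r*dt) * [p_u*0.000000 + p_m*0.000000 + p_d*0.000000] = 0.000000
  V(2,+2) = exp(-r*dt) * [p_u*0.000000 + p_m*0.000000 + p_d*0.000000] = 0.000000
  V(1,-1) = exp(-r*dt) * [p_u*0.613338 + p_m*4.560864 + p_d*9.653549] = 4.310062
  V(1,+0) = exp(-r*dt) * [p_u*0.000000 + p_m*0.613338 + p_d*4.560864] = 0.961673
  V(1,+1) = exp(-r*dt) * [p_u*0.000000 + p_m*0.000000 + p_d*0.613338] = 0.075029
  V(0,+0) = exp(-r*dt) * [p_u*0.075029 + p_m*0.961673 + p_d*4.310062] = 1.175811


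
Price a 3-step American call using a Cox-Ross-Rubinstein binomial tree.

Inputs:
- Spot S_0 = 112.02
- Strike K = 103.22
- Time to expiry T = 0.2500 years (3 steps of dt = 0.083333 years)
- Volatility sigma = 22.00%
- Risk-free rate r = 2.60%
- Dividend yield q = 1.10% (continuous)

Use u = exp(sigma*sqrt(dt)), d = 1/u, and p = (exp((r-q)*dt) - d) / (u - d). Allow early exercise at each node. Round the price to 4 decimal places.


dt = T/N = 0.083333
u = exp(sigma*sqrt(dt)) = 1.065569; d = 1/u = 0.938466
p = (exp((r-q)*dt) - d) / (u - d) = 0.493969
Discount per step: exp(-r*dt) = 0.997836
Stock lattice S(k, i) with i counting down-moves:
  k=0: S(0,0) = 112.0200
  k=1: S(1,0) = 119.3650; S(1,1) = 105.1270
  k=2: S(2,0) = 127.1916; S(2,1) = 112.0200; S(2,2) = 98.6581
  k=3: S(3,0) = 135.5314; S(3,1) = 119.3650; S(3,2) = 105.1270; S(3,3) = 92.5873
Terminal payoffs V(N, i) = max(S_T - K, 0):
  V(3,0) = 32.311355; V(3,1) = 16.144992; V(3,2) = 1.906974; V(3,3) = 0.000000
Backward induction: V(k, i) = exp(-r*dt) * [p * V(k+1, i) + (1-p) * V(k+1, i+1)]; then take max(V_cont, immediate exercise) for American.
  V(2,0) = exp(-r*dt) * [p*32.311355 + (1-p)*16.144992] = 24.078446; exercise = 23.971584; V(2,0) = max -> 24.078446
  V(2,1) = exp(-r*dt) * [p*16.144992 + (1-p)*1.906974] = 8.920763; exercise = 8.800000; V(2,1) = max -> 8.920763
  V(2,2) = exp(-r*dt) * [p*1.906974 + (1-p)*0.000000] = 0.939947; exercise = 0.000000; V(2,2) = max -> 0.939947
  V(1,0) = exp(-r*dt) * [p*24.078446 + (1-p)*8.920763] = 16.372675; exercise = 16.144992; V(1,0) = max -> 16.372675
  V(1,1) = exp(-r*dt) * [p*8.920763 + (1-p)*0.939947] = 4.871656; exercise = 1.906974; V(1,1) = max -> 4.871656
  V(0,0) = exp(-r*dt) * [p*16.372675 + (1-p)*4.871656] = 10.529963; exercise = 8.800000; V(0,0) = max -> 10.529963

Answer: Price = V(0,0) = 10.5300


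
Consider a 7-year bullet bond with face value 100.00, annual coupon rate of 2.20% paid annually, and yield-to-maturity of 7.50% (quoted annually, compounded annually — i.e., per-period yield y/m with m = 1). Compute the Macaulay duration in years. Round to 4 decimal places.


Answer: Macaulay duration = 6.4673 years

Derivation:
Coupon per period c = face * coupon_rate / m = 2.200000
Periods per year m = 1; per-period yield y/m = 0.075000
Number of cashflows N = 7
Cashflows (t years, CF_t, discount factor 1/(1+y/m)^(m*t), PV):
  t = 1.0000: CF_t = 2.200000, DF = 0.930233, PV = 2.046512
  t = 2.0000: CF_t = 2.200000, DF = 0.865333, PV = 1.903732
  t = 3.0000: CF_t = 2.200000, DF = 0.804961, PV = 1.770913
  t = 4.0000: CF_t = 2.200000, DF = 0.748801, PV = 1.647361
  t = 5.0000: CF_t = 2.200000, DF = 0.696559, PV = 1.532429
  t = 6.0000: CF_t = 2.200000, DF = 0.647962, PV = 1.425515
  t = 7.0000: CF_t = 102.200000, DF = 0.602755, PV = 61.601551
Price P = sum_t PV_t = 71.928013
Macaulay numerator sum_t t * PV_t:
  t * PV_t at t = 1.0000: 2.046512
  t * PV_t at t = 2.0000: 3.807463
  t * PV_t at t = 3.0000: 5.312740
  t * PV_t at t = 4.0000: 6.589445
  t * PV_t at t = 5.0000: 7.662145
  t * PV_t at t = 6.0000: 8.553092
  t * PV_t at t = 7.0000: 431.210856
Macaulay duration D = (sum_t t * PV_t) / P = 465.182253 / 71.928013 = 6.467331


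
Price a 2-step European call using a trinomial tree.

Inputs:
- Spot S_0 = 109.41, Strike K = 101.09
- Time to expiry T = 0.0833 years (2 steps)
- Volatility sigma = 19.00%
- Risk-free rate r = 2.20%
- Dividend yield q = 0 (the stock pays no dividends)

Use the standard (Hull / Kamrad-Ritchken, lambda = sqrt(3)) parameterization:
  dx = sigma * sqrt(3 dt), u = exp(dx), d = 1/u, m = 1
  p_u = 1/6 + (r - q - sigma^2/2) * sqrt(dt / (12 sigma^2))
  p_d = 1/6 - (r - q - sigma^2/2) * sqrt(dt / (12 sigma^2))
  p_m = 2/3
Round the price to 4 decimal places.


dt = T/N = 0.041650; dx = sigma*sqrt(3*dt) = 0.067162
u = exp(dx) = 1.069468; d = 1/u = 0.935044
p_u = 0.167891, p_m = 0.666667, p_d = 0.165442
Discount per step: exp(-r*dt) = 0.999084
Stock lattice S(k, j) with j the centered position index:
  k=0: S(0,+0) = 109.4100
  k=1: S(1,-1) = 102.3032; S(1,+0) = 109.4100; S(1,+1) = 117.0105
  k=2: S(2,-2) = 95.6580; S(2,-1) = 102.3032; S(2,+0) = 109.4100; S(2,+1) = 117.0105; S(2,+2) = 125.1391
Terminal payoffs V(N, j) = max(S_T - K, 0):
  V(2,-2) = 0.000000; V(2,-1) = 1.213162; V(2,+0) = 8.320000; V(2,+1) = 15.920538; V(2,+2) = 24.049074
Backward induction: V(k, j) = exp(-r*dt) * [p_u * V(k+1, j+1) + p_m * V(k+1, j) + p_d * V(k+1, j-1)]
  V(1,-1) = exp(-r*dt) * [p_u*8.320000 + p_m*1.213162 + p_d*0.000000] = 2.203612
  V(1,+0) = exp(-r*dt) * [p_u*15.920538 + p_m*8.320000 + p_d*1.213162] = 8.412585
  V(1,+1) = exp(-r*dt) * [p_u*24.049074 + p_m*15.920538 + p_d*8.320000] = 16.013123
  V(0,+0) = exp(-r*dt) * [p_u*16.013123 + p_m*8.412585 + p_d*2.203612] = 8.653493

Answer: Price = V(0,0) = 8.6535


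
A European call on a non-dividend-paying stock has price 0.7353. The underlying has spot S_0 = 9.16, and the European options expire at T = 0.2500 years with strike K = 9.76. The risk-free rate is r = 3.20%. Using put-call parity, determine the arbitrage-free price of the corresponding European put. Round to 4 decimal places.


Put-call parity: C - P = S_0 * exp(-qT) - K * exp(-rT).
S_0 * exp(-qT) = 9.1600 * 1.00000000 = 9.16000000
K * exp(-rT) = 9.7600 * 0.99203191 = 9.68223149
P = C - S*exp(-qT) + K*exp(-rT)
P = 0.7353 - 9.16000000 + 9.68223149 = 1.2575

Answer: Put price = 1.2575


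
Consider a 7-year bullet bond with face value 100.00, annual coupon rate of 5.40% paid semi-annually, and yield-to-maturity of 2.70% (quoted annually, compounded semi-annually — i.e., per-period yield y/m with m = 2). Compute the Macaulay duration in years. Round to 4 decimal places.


Answer: Macaulay duration = 6.0182 years

Derivation:
Coupon per period c = face * coupon_rate / m = 2.700000
Periods per year m = 2; per-period yield y/m = 0.013500
Number of cashflows N = 14
Cashflows (t years, CF_t, discount factor 1/(1+y/m)^(m*t), PV):
  t = 0.5000: CF_t = 2.700000, DF = 0.986680, PV = 2.664036
  t = 1.0000: CF_t = 2.700000, DF = 0.973537, PV = 2.628550
  t = 1.5000: CF_t = 2.700000, DF = 0.960569, PV = 2.593537
  t = 2.0000: CF_t = 2.700000, DF = 0.947774, PV = 2.558991
  t = 2.5000: CF_t = 2.700000, DF = 0.935150, PV = 2.524905
  t = 3.0000: CF_t = 2.700000, DF = 0.922694, PV = 2.491273
  t = 3.5000: CF_t = 2.700000, DF = 0.910403, PV = 2.458088
  t = 4.0000: CF_t = 2.700000, DF = 0.898276, PV = 2.425346
  t = 4.5000: CF_t = 2.700000, DF = 0.886311, PV = 2.393040
  t = 5.0000: CF_t = 2.700000, DF = 0.874505, PV = 2.361164
  t = 5.5000: CF_t = 2.700000, DF = 0.862857, PV = 2.329713
  t = 6.0000: CF_t = 2.700000, DF = 0.851363, PV = 2.298681
  t = 6.5000: CF_t = 2.700000, DF = 0.840023, PV = 2.268062
  t = 7.0000: CF_t = 102.700000, DF = 0.828834, PV = 85.121232
Price P = sum_t PV_t = 117.116619
Macaulay numerator sum_t t * PV_t:
  t * PV_t at t = 0.5000: 1.332018
  t * PV_t at t = 1.0000: 2.628550
  t * PV_t at t = 1.5000: 3.890306
  t * PV_t at t = 2.0000: 5.117982
  t * PV_t at t = 2.5000: 6.312262
  t * PV_t at t = 3.0000: 7.473818
  t * PV_t at t = 3.5000: 8.603309
  t * PV_t at t = 4.0000: 9.701385
  t * PV_t at t = 4.5000: 10.768681
  t * PV_t at t = 5.0000: 11.805822
  t * PV_t at t = 5.5000: 12.813423
  t * PV_t at t = 6.0000: 13.792087
  t * PV_t at t = 6.5000: 14.742405
  t * PV_t at t = 7.0000: 595.848625
Macaulay duration D = (sum_t t * PV_t) / P = 704.830672 / 117.116619 = 6.018195


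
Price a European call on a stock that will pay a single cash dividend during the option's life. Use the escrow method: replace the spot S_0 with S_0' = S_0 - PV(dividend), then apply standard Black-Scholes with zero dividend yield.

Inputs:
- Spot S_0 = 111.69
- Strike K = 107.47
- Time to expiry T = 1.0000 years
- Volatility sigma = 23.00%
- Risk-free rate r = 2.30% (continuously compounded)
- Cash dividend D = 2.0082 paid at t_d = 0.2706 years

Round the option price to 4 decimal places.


PV(D) = D * exp(-r * t_d) = 2.0082 * 0.99379553 = 1.99574018
S_0' = S_0 - PV(D) = 111.6900 - 1.99574018 = 109.69425982
d1 = (ln(S_0'/K) + (r + sigma^2/2)*T) / (sigma*sqrt(T)) = 0.30406653
d2 = d1 - sigma*sqrt(T) = 0.07406653
exp(-rT) = 0.97726248
N(d1) = 0.61946140; N(d2) = 0.52952127
C = S_0' * N(d1) - K * exp(-rT) * N(d2) = 109.69425982 * 0.61946140 - 107.4700 * 0.97726248 * 0.52952127 = 12.3376

Answer: Price = 12.3376


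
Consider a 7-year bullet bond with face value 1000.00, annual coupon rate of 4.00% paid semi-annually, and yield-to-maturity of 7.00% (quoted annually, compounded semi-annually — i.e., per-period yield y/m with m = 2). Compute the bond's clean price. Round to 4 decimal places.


Coupon per period c = face * coupon_rate / m = 20.000000
Periods per year m = 2; per-period yield y/m = 0.035000
Number of cashflows N = 14
Cashflows (t years, CF_t, discount factor 1/(1+y/m)^(m*t), PV):
  t = 0.5000: CF_t = 20.000000, DF = 0.966184, PV = 19.323671
  t = 1.0000: CF_t = 20.000000, DF = 0.933511, PV = 18.670214
  t = 1.5000: CF_t = 20.000000, DF = 0.901943, PV = 18.038854
  t = 2.0000: CF_t = 20.000000, DF = 0.871442, PV = 17.428845
  t = 2.5000: CF_t = 20.000000, DF = 0.841973, PV = 16.839463
  t = 3.0000: CF_t = 20.000000, DF = 0.813501, PV = 16.270013
  t = 3.5000: CF_t = 20.000000, DF = 0.785991, PV = 15.719819
  t = 4.0000: CF_t = 20.000000, DF = 0.759412, PV = 15.188231
  t = 4.5000: CF_t = 20.000000, DF = 0.733731, PV = 14.674619
  t = 5.0000: CF_t = 20.000000, DF = 0.708919, PV = 14.178376
  t = 5.5000: CF_t = 20.000000, DF = 0.684946, PV = 13.698914
  t = 6.0000: CF_t = 20.000000, DF = 0.661783, PV = 13.235666
  t = 6.5000: CF_t = 20.000000, DF = 0.639404, PV = 12.788083
  t = 7.0000: CF_t = 1020.000000, DF = 0.617782, PV = 630.137426
Price P = sum_t PV_t = 836.192196

Answer: Price = 836.1922


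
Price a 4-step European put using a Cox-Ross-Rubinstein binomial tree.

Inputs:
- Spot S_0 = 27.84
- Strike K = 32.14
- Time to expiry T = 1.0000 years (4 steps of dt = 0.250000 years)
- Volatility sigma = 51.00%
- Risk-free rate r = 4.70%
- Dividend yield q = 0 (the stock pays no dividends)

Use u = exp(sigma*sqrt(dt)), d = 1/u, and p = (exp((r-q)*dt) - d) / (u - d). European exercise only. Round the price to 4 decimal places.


dt = T/N = 0.250000
u = exp(sigma*sqrt(dt)) = 1.290462; d = 1/u = 0.774916
p = (exp((r-q)*dt) - d) / (u - d) = 0.459519
Discount per step: exp(-r*dt) = 0.988319
Stock lattice S(k, i) with i counting down-moves:
  k=0: S(0,0) = 27.8400
  k=1: S(1,0) = 35.9265; S(1,1) = 21.5737
  k=2: S(2,0) = 46.3617; S(2,1) = 27.8400; S(2,2) = 16.7178
  k=3: S(3,0) = 59.8280; S(3,1) = 35.9265; S(3,2) = 21.5737; S(3,3) = 12.9549
  k=4: S(4,0) = 77.2057; S(4,1) = 46.3617; S(4,2) = 27.8400; S(4,3) = 16.7178; S(4,4) = 10.0390
Terminal payoffs V(N, i) = max(K - S_T, 0):
  V(4,0) = 0.000000; V(4,1) = 0.000000; V(4,2) = 4.300000; V(4,3) = 15.422203; V(4,4) = 22.101037
Backward induction: V(k, i) = exp(-r*dt) * [p * V(k+1, i) + (1-p) * V(k+1, i+1)].
  V(3,0) = exp(-r*dt) * [p*0.000000 + (1-p)*0.000000] = 0.000000
  V(3,1) = exp(-r*dt) * [p*0.000000 + (1-p)*4.300000] = 2.296920
  V(3,2) = exp(-r*dt) * [p*4.300000 + (1-p)*15.422203] = 10.190890
  V(3,3) = exp(-r*dt) * [p*15.422203 + (1-p)*22.101037] = 18.809668
  V(2,0) = exp(-r*dt) * [p*0.000000 + (1-p)*2.296920] = 1.226940
  V(2,1) = exp(-r*dt) * [p*2.296920 + (1-p)*10.190890] = 6.486791
  V(2,2) = exp(-r*dt) * [p*10.190890 + (1-p)*18.809668] = 14.675719
  V(1,0) = exp(-r*dt) * [p*1.226940 + (1-p)*6.486791] = 4.022249
  V(1,1) = exp(-r*dt) * [p*6.486791 + (1-p)*14.675719] = 10.785276
  V(0,0) = exp(-r*dt) * [p*4.022249 + (1-p)*10.785276] = 7.587853

Answer: Price = V(0,0) = 7.5879


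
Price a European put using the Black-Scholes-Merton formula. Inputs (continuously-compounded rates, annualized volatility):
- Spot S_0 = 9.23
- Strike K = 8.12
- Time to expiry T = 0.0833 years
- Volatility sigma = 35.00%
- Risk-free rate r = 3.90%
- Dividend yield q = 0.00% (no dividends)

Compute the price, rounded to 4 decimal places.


Answer: Price = 0.0397

Derivation:
d1 = (ln(S/K) + (r - q + 0.5*sigma^2) * T) / (sigma * sqrt(T)) = 1.35106914
d2 = d1 - sigma * sqrt(T) = 1.25005306
exp(-rT) = 0.99675657; exp(-qT) = 1.00000000
P = K * exp(-rT) * N(-d2) - S_0 * exp(-qT) * N(-d1)
N(-d1) = 0.08833664; N(-d2) = 0.10564008
P = 8.1200 * 0.99675657 * 0.10564008 - 9.2300 * 1.00000000 * 0.08833664 = 0.0397


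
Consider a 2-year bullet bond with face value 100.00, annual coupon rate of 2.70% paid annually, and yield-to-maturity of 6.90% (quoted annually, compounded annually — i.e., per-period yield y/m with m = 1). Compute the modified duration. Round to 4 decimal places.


Answer: Modified duration = 1.8453

Derivation:
Coupon per period c = face * coupon_rate / m = 2.700000
Periods per year m = 1; per-period yield y/m = 0.069000
Number of cashflows N = 2
Cashflows (t years, CF_t, discount factor 1/(1+y/m)^(m*t), PV):
  t = 1.0000: CF_t = 2.700000, DF = 0.935454, PV = 2.525725
  t = 2.0000: CF_t = 102.700000, DF = 0.875074, PV = 89.870060
Price P = sum_t PV_t = 92.395785
First compute Macaulay numerator sum_t t * PV_t:
  t * PV_t at t = 1.0000: 2.525725
  t * PV_t at t = 2.0000: 179.740121
Macaulay duration D = 182.265846 / 92.395785 = 1.972664
Modified duration = D / (1 + y/m) = 1.972664 / (1 + 0.069000) = 1.845336


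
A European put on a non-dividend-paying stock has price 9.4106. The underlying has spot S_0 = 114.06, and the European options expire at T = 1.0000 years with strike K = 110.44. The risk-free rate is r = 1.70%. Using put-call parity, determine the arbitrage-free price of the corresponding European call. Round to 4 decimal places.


Put-call parity: C - P = S_0 * exp(-qT) - K * exp(-rT).
S_0 * exp(-qT) = 114.0600 * 1.00000000 = 114.06000000
K * exp(-rT) = 110.4400 * 0.98314368 = 108.57838853
C = P + S*exp(-qT) - K*exp(-rT)
C = 9.4106 + 114.06000000 - 108.57838853 = 14.8922

Answer: Call price = 14.8922


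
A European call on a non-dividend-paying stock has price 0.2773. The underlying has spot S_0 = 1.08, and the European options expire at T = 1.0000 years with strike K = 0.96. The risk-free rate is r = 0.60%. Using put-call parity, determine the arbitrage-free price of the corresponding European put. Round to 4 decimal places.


Answer: Put price = 0.1516

Derivation:
Put-call parity: C - P = S_0 * exp(-qT) - K * exp(-rT).
S_0 * exp(-qT) = 1.0800 * 1.00000000 = 1.08000000
K * exp(-rT) = 0.9600 * 0.99401796 = 0.95425725
P = C - S*exp(-qT) + K*exp(-rT)
P = 0.2773 - 1.08000000 + 0.95425725 = 0.1516


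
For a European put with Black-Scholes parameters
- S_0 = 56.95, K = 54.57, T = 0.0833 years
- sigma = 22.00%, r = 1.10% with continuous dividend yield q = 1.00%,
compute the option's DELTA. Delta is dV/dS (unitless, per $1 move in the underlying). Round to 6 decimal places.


d1 = 0.7053781495; d2 = 0.6418823229
phi(d1) = 0.3110761006; exp(-qT) = 0.9991673468; exp(-rT) = 0.9990841197
N(-d1) = 0.2402874691
Delta = -exp(-qT) * N(-d1) = -0.9991673468 * 0.2402874691 = -0.240087

Answer: Delta = -0.240087


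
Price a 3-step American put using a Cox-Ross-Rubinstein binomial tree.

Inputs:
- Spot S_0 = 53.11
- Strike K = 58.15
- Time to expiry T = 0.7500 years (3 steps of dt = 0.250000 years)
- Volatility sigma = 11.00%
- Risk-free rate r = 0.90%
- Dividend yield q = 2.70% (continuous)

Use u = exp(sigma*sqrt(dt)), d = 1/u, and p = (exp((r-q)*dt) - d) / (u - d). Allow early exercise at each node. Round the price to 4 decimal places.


Answer: Price = V(0,0) = 6.1075

Derivation:
dt = T/N = 0.250000
u = exp(sigma*sqrt(dt)) = 1.056541; d = 1/u = 0.946485
p = (exp((r-q)*dt) - d) / (u - d) = 0.445457
Discount per step: exp(-r*dt) = 0.997753
Stock lattice S(k, i) with i counting down-moves:
  k=0: S(0,0) = 53.1100
  k=1: S(1,0) = 56.1129; S(1,1) = 50.2678
  k=2: S(2,0) = 59.2855; S(2,1) = 53.1100; S(2,2) = 47.5778
  k=3: S(3,0) = 62.6376; S(3,1) = 56.1129; S(3,2) = 50.2678; S(3,3) = 45.0316
Terminal payoffs V(N, i) = max(K - S_T, 0):
  V(3,0) = 0.000000; V(3,1) = 2.037128; V(3,2) = 7.882174; V(3,3) = 13.118365
Backward induction: V(k, i) = exp(-r*dt) * [p * V(k+1, i) + (1-p) * V(k+1, i+1)]; then take max(V_cont, immediate exercise) for American.
  V(2,0) = exp(-r*dt) * [p*0.000000 + (1-p)*2.037128] = 1.127136; exercise = 0.000000; V(2,0) = max -> 1.127136
  V(2,1) = exp(-r*dt) * [p*2.037128 + (1-p)*7.882174] = 5.266595; exercise = 5.040000; V(2,1) = max -> 5.266595
  V(2,2) = exp(-r*dt) * [p*7.882174 + (1-p)*13.118365] = 10.761627; exercise = 10.572249; V(2,2) = max -> 10.761627
  V(1,0) = exp(-r*dt) * [p*1.127136 + (1-p)*5.266595] = 3.414952; exercise = 2.037128; V(1,0) = max -> 3.414952
  V(1,1) = exp(-r*dt) * [p*5.266595 + (1-p)*10.761627] = 8.295142; exercise = 7.882174; V(1,1) = max -> 8.295142
  V(0,0) = exp(-r*dt) * [p*3.414952 + (1-p)*8.295142] = 6.107471; exercise = 5.040000; V(0,0) = max -> 6.107471


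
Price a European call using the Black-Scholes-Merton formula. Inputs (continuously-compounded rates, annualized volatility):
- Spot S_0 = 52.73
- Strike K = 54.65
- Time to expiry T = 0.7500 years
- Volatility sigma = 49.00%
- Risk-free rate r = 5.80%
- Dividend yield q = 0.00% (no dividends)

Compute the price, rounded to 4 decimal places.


d1 = (ln(S/K) + (r - q + 0.5*sigma^2) * T) / (sigma * sqrt(T)) = 0.23040480
d2 = d1 - sigma * sqrt(T) = -0.19394765
exp(-rT) = 0.95743255; exp(-qT) = 1.00000000
C = S_0 * exp(-qT) * N(d1) - K * exp(-rT) * N(d2)
N(d1) = 0.59111138; N(d2) = 0.42310844
C = 52.7300 * 1.00000000 * 0.59111138 - 54.6500 * 0.95743255 * 0.42310844 = 9.0307

Answer: Price = 9.0307


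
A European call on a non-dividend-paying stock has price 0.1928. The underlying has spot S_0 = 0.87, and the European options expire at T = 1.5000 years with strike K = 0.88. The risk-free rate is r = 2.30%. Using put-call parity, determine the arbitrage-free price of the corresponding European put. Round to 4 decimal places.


Answer: Put price = 0.1730

Derivation:
Put-call parity: C - P = S_0 * exp(-qT) - K * exp(-rT).
S_0 * exp(-qT) = 0.8700 * 1.00000000 = 0.87000000
K * exp(-rT) = 0.8800 * 0.96608834 = 0.85015774
P = C - S*exp(-qT) + K*exp(-rT)
P = 0.1928 - 0.87000000 + 0.85015774 = 0.1730


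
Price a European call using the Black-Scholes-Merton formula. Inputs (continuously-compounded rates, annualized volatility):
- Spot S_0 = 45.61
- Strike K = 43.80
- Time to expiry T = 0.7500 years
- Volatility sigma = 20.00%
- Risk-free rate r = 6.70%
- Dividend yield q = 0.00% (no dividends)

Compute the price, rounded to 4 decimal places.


Answer: Price = 5.3921

Derivation:
d1 = (ln(S/K) + (r - q + 0.5*sigma^2) * T) / (sigma * sqrt(T)) = 0.61050850
d2 = d1 - sigma * sqrt(T) = 0.43730342
exp(-rT) = 0.95099165; exp(-qT) = 1.00000000
C = S_0 * exp(-qT) * N(d1) - K * exp(-rT) * N(d2)
N(d1) = 0.72923749; N(d2) = 0.66905434
C = 45.6100 * 1.00000000 * 0.72923749 - 43.8000 * 0.95099165 * 0.66905434 = 5.3921


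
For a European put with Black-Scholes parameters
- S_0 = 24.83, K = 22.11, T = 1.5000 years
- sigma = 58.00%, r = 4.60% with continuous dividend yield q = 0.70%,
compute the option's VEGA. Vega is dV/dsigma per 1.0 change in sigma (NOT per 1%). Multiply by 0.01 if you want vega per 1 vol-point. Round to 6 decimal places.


d1 = 0.6008606851; d2 = -0.1094913403
phi(d1) = 0.3330524431; exp(-qT) = 0.9895549326; exp(-rT) = 0.9333266801
Vega = S * exp(-qT) * phi(d1) * sqrt(T) = 24.8300 * 0.9895549326 * 0.3330524431 * 1.2247448714 = 10.022473

Answer: Vega = 10.022473


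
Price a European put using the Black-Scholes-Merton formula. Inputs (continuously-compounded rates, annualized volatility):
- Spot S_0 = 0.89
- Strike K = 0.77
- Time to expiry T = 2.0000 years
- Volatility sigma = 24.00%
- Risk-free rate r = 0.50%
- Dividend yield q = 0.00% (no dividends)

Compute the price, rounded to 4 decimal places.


d1 = (ln(S/K) + (r - q + 0.5*sigma^2) * T) / (sigma * sqrt(T)) = 0.62588068
d2 = d1 - sigma * sqrt(T) = 0.28646943
exp(-rT) = 0.99004983; exp(-qT) = 1.00000000
P = K * exp(-rT) * N(-d2) - S_0 * exp(-qT) * N(-d1)
N(-d1) = 0.26569660; N(-d2) = 0.38725930
P = 0.7700 * 0.99004983 * 0.38725930 - 0.8900 * 1.00000000 * 0.26569660 = 0.0588

Answer: Price = 0.0588


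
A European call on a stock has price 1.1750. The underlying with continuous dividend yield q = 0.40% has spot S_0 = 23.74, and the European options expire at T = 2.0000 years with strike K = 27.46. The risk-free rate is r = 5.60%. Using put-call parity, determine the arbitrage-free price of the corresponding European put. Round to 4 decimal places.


Answer: Put price = 2.1746

Derivation:
Put-call parity: C - P = S_0 * exp(-qT) - K * exp(-rT).
S_0 * exp(-qT) = 23.7400 * 0.99203191 = 23.55083766
K * exp(-rT) = 27.4600 * 0.89404426 = 24.55045531
P = C - S*exp(-qT) + K*exp(-rT)
P = 1.1750 - 23.55083766 + 24.55045531 = 2.1746


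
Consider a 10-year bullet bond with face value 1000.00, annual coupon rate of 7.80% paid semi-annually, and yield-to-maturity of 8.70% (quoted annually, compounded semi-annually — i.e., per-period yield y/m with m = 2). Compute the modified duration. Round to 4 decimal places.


Answer: Modified duration = 6.7298

Derivation:
Coupon per period c = face * coupon_rate / m = 39.000000
Periods per year m = 2; per-period yield y/m = 0.043500
Number of cashflows N = 20
Cashflows (t years, CF_t, discount factor 1/(1+y/m)^(m*t), PV):
  t = 0.5000: CF_t = 39.000000, DF = 0.958313, PV = 37.374221
  t = 1.0000: CF_t = 39.000000, DF = 0.918365, PV = 35.816216
  t = 1.5000: CF_t = 39.000000, DF = 0.880081, PV = 34.323159
  t = 2.0000: CF_t = 39.000000, DF = 0.843393, PV = 32.892342
  t = 2.5000: CF_t = 39.000000, DF = 0.808235, PV = 31.521171
  t = 3.0000: CF_t = 39.000000, DF = 0.774543, PV = 30.207159
  t = 3.5000: CF_t = 39.000000, DF = 0.742254, PV = 28.947925
  t = 4.0000: CF_t = 39.000000, DF = 0.711312, PV = 27.741183
  t = 4.5000: CF_t = 39.000000, DF = 0.681660, PV = 26.584747
  t = 5.0000: CF_t = 39.000000, DF = 0.653244, PV = 25.476518
  t = 5.5000: CF_t = 39.000000, DF = 0.626013, PV = 24.414488
  t = 6.0000: CF_t = 39.000000, DF = 0.599916, PV = 23.396730
  t = 6.5000: CF_t = 39.000000, DF = 0.574908, PV = 22.421399
  t = 7.0000: CF_t = 39.000000, DF = 0.550942, PV = 21.486727
  t = 7.5000: CF_t = 39.000000, DF = 0.527975, PV = 20.591017
  t = 8.0000: CF_t = 39.000000, DF = 0.505965, PV = 19.732647
  t = 8.5000: CF_t = 39.000000, DF = 0.484873, PV = 18.910060
  t = 9.0000: CF_t = 39.000000, DF = 0.464661, PV = 18.121763
  t = 9.5000: CF_t = 39.000000, DF = 0.445290, PV = 17.366328
  t = 10.0000: CF_t = 1039.000000, DF = 0.426728, PV = 443.370179
Price P = sum_t PV_t = 940.695979
First compute Macaulay numerator sum_t t * PV_t:
  t * PV_t at t = 0.5000: 18.687111
  t * PV_t at t = 1.0000: 35.816216
  t * PV_t at t = 1.5000: 51.484738
  t * PV_t at t = 2.0000: 65.784683
  t * PV_t at t = 2.5000: 78.802927
  t * PV_t at t = 3.0000: 90.621478
  t * PV_t at t = 3.5000: 101.317736
  t * PV_t at t = 4.0000: 110.964733
  t * PV_t at t = 4.5000: 119.631360
  t * PV_t at t = 5.0000: 127.382591
  t * PV_t at t = 5.5000: 134.279684
  t * PV_t at t = 6.0000: 140.380381
  t * PV_t at t = 6.5000: 145.739095
  t * PV_t at t = 7.0000: 150.407087
  t * PV_t at t = 7.5000: 154.432631
  t * PV_t at t = 8.0000: 157.861178
  t * PV_t at t = 8.5000: 160.735507
  t * PV_t at t = 9.0000: 163.095867
  t * PV_t at t = 9.5000: 164.980113
  t * PV_t at t = 10.0000: 4433.701793
Macaulay duration D = 6606.106909 / 940.695979 = 7.022574
Modified duration = D / (1 + y/m) = 7.022574 / (1 + 0.043500) = 6.729826


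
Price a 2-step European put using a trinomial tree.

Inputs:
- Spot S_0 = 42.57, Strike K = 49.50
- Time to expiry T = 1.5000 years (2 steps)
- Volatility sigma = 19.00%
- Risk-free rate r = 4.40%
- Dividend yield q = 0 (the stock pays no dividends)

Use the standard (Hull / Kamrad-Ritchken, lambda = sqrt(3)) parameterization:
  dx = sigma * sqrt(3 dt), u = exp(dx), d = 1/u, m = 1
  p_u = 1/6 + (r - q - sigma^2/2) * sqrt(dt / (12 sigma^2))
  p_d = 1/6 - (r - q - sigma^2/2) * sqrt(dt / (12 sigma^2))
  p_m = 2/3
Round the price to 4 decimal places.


dt = T/N = 0.750000; dx = sigma*sqrt(3*dt) = 0.285000
u = exp(dx) = 1.329762; d = 1/u = 0.752014
p_u = 0.200811, p_m = 0.666667, p_d = 0.132522
Discount per step: exp(-r*dt) = 0.967539
Stock lattice S(k, j) with j the centered position index:
  k=0: S(0,+0) = 42.5700
  k=1: S(1,-1) = 32.0132; S(1,+0) = 42.5700; S(1,+1) = 56.6080
  k=2: S(2,-2) = 24.0744; S(2,-1) = 32.0132; S(2,+0) = 42.5700; S(2,+1) = 56.6080; S(2,+2) = 75.2751
Terminal payoffs V(N, j) = max(K - S_T, 0):
  V(2,-2) = 25.425582; V(2,-1) = 17.486753; V(2,+0) = 6.930000; V(2,+1) = 0.000000; V(2,+2) = 0.000000
Backward induction: V(k, j) = exp(-r*dt) * [p_u * V(k+1, j+1) + p_m * V(k+1, j) + p_d * V(k+1, j-1)]
  V(1,-1) = exp(-r*dt) * [p_u*6.930000 + p_m*17.486753 + p_d*25.425582] = 15.885924
  V(1,+0) = exp(-r*dt) * [p_u*0.000000 + p_m*6.930000 + p_d*17.486753] = 6.712181
  V(1,+1) = exp(-r*dt) * [p_u*0.000000 + p_m*0.000000 + p_d*6.930000] = 0.888565
  V(0,+0) = exp(-r*dt) * [p_u*0.888565 + p_m*6.712181 + p_d*15.885924] = 6.539066

Answer: Price = V(0,0) = 6.5391


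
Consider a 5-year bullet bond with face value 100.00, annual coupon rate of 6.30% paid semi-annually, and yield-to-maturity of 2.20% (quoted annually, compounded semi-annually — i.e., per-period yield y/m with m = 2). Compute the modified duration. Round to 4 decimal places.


Coupon per period c = face * coupon_rate / m = 3.150000
Periods per year m = 2; per-period yield y/m = 0.011000
Number of cashflows N = 10
Cashflows (t years, CF_t, discount factor 1/(1+y/m)^(m*t), PV):
  t = 0.5000: CF_t = 3.150000, DF = 0.989120, PV = 3.115727
  t = 1.0000: CF_t = 3.150000, DF = 0.978358, PV = 3.081827
  t = 1.5000: CF_t = 3.150000, DF = 0.967713, PV = 3.048296
  t = 2.0000: CF_t = 3.150000, DF = 0.957184, PV = 3.015129
  t = 2.5000: CF_t = 3.150000, DF = 0.946769, PV = 2.982324
  t = 3.0000: CF_t = 3.150000, DF = 0.936468, PV = 2.949875
  t = 3.5000: CF_t = 3.150000, DF = 0.926279, PV = 2.917779
  t = 4.0000: CF_t = 3.150000, DF = 0.916201, PV = 2.886033
  t = 4.5000: CF_t = 3.150000, DF = 0.906232, PV = 2.854632
  t = 5.0000: CF_t = 103.150000, DF = 0.896372, PV = 92.460806
Price P = sum_t PV_t = 119.312429
First compute Macaulay numerator sum_t t * PV_t:
  t * PV_t at t = 0.5000: 1.557864
  t * PV_t at t = 1.0000: 3.081827
  t * PV_t at t = 1.5000: 4.572443
  t * PV_t at t = 2.0000: 6.030258
  t * PV_t at t = 2.5000: 7.455809
  t * PV_t at t = 3.0000: 8.849625
  t * PV_t at t = 3.5000: 10.212228
  t * PV_t at t = 4.0000: 11.544132
  t * PV_t at t = 4.5000: 12.845845
  t * PV_t at t = 5.0000: 462.304032
Macaulay duration D = 528.454064 / 119.312429 = 4.429162
Modified duration = D / (1 + y/m) = 4.429162 / (1 + 0.011000) = 4.380971

Answer: Modified duration = 4.3810


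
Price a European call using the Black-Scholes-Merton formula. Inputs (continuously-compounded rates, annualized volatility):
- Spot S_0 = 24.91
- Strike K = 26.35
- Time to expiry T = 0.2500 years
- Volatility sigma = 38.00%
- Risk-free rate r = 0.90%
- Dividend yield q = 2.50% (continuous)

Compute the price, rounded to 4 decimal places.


Answer: Price = 1.2595

Derivation:
d1 = (ln(S/K) + (r - q + 0.5*sigma^2) * T) / (sigma * sqrt(T)) = -0.22183656
d2 = d1 - sigma * sqrt(T) = -0.41183656
exp(-rT) = 0.99775253; exp(-qT) = 0.99376949
C = S_0 * exp(-qT) * N(d1) - K * exp(-rT) * N(d2)
N(d1) = 0.41222056; N(d2) = 0.34022961
C = 24.9100 * 0.99376949 * 0.41222056 - 26.3500 * 0.99775253 * 0.34022961 = 1.2595


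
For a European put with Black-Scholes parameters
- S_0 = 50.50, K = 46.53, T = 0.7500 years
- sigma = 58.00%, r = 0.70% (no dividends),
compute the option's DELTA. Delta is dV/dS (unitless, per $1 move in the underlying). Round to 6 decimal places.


Answer: Delta = -0.335563

Derivation:
d1 = 0.4246034368; d2 = -0.0776912974
phi(d1) = 0.3645532774; exp(-qT) = 1.0000000000; exp(-rT) = 0.9947637572
N(-d1) = 0.3355628936
Delta = -exp(-qT) * N(-d1) = -1.0000000000 * 0.3355628936 = -0.335563


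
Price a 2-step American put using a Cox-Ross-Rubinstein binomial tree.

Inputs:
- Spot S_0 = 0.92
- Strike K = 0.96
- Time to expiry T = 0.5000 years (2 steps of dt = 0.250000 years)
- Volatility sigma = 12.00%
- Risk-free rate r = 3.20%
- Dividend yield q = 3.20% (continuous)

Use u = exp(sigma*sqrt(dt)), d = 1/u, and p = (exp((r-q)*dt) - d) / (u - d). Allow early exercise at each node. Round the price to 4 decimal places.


dt = T/N = 0.250000
u = exp(sigma*sqrt(dt)) = 1.061837; d = 1/u = 0.941765
p = (exp((r-q)*dt) - d) / (u - d) = 0.485004
Discount per step: exp(-r*dt) = 0.992032
Stock lattice S(k, i) with i counting down-moves:
  k=0: S(0,0) = 0.9200
  k=1: S(1,0) = 0.9769; S(1,1) = 0.8664
  k=2: S(2,0) = 1.0373; S(2,1) = 0.9200; S(2,2) = 0.8160
Terminal payoffs V(N, i) = max(K - S_T, 0):
  V(2,0) = 0.000000; V(2,1) = 0.040000; V(2,2) = 0.144033
Backward induction: V(k, i) = exp(-r*dt) * [p * V(k+1, i) + (1-p) * V(k+1, i+1)]; then take max(V_cont, immediate exercise) for American.
  V(1,0) = exp(-r*dt) * [p*0.000000 + (1-p)*0.040000] = 0.020436; exercise = 0.000000; V(1,0) = max -> 0.020436
  V(1,1) = exp(-r*dt) * [p*0.040000 + (1-p)*0.144033] = 0.092831; exercise = 0.093577; V(1,1) = max -> 0.093577
  V(0,0) = exp(-r*dt) * [p*0.020436 + (1-p)*0.093577] = 0.057640; exercise = 0.040000; V(0,0) = max -> 0.057640

Answer: Price = V(0,0) = 0.0576


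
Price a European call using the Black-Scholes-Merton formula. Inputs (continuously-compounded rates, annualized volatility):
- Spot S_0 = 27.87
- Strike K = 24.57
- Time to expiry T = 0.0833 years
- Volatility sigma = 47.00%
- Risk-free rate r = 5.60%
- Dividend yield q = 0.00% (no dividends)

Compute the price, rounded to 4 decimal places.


Answer: Price = 3.7301

Derivation:
d1 = (ln(S/K) + (r - q + 0.5*sigma^2) * T) / (sigma * sqrt(T)) = 1.03125514
d2 = d1 - sigma * sqrt(T) = 0.89560496
exp(-rT) = 0.99534606; exp(-qT) = 1.00000000
C = S_0 * exp(-qT) * N(d1) - K * exp(-rT) * N(d2)
N(d1) = 0.84878940; N(d2) = 0.81476811
C = 27.8700 * 1.00000000 * 0.84878940 - 24.5700 * 0.99534606 * 0.81476811 = 3.7301


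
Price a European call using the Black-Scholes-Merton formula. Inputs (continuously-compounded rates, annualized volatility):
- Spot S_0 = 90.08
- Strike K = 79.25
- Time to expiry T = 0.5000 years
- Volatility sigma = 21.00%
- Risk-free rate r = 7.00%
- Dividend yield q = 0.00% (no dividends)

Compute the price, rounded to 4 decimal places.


d1 = (ln(S/K) + (r - q + 0.5*sigma^2) * T) / (sigma * sqrt(T)) = 1.17255646
d2 = d1 - sigma * sqrt(T) = 1.02406404
exp(-rT) = 0.96560542; exp(-qT) = 1.00000000
C = S_0 * exp(-qT) * N(d1) - K * exp(-rT) * N(d2)
N(d1) = 0.87951314; N(d2) = 0.84709749
C = 90.0800 * 1.00000000 * 0.87951314 - 79.2500 * 0.96560542 * 0.84709749 = 14.4031

Answer: Price = 14.4031


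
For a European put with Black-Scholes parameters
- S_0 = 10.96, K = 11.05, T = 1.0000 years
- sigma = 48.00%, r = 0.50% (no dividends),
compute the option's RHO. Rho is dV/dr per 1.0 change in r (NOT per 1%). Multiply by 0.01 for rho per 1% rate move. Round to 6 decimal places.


Answer: Rho = -6.568338

Derivation:
d1 = 0.2333788616; d2 = -0.2466211384
phi(d1) = 0.3882245461; exp(-qT) = 1.0000000000; exp(-rT) = 0.9950124792
N(-d2) = 0.5973992782
Rho = -K*T*exp(-rT)*N(-d2) = -11.0500 * 1.0000 * 0.9950124792 * 0.5973992782 = -6.568338


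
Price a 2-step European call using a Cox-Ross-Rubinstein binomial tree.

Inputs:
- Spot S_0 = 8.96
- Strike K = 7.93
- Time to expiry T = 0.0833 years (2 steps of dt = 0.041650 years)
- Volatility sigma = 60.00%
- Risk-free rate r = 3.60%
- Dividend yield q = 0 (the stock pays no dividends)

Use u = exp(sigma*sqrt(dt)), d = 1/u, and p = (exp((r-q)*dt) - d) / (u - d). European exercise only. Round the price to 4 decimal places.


dt = T/N = 0.041650
u = exp(sigma*sqrt(dt)) = 1.130263; d = 1/u = 0.884750
p = (exp((r-q)*dt) - d) / (u - d) = 0.475538
Discount per step: exp(-r*dt) = 0.998502
Stock lattice S(k, i) with i counting down-moves:
  k=0: S(0,0) = 8.9600
  k=1: S(1,0) = 10.1272; S(1,1) = 7.9274
  k=2: S(2,0) = 11.4463; S(2,1) = 8.9600; S(2,2) = 7.0137
Terminal payoffs V(N, i) = max(S_T - K, 0):
  V(2,0) = 3.516342; V(2,1) = 1.030000; V(2,2) = 0.000000
Backward induction: V(k, i) = exp(-r*dt) * [p * V(k+1, i) + (1-p) * V(k+1, i+1)].
  V(1,0) = exp(-r*dt) * [p*3.516342 + (1-p)*1.030000] = 2.209034
  V(1,1) = exp(-r*dt) * [p*1.030000 + (1-p)*0.000000] = 0.489070
  V(0,0) = exp(-r*dt) * [p*2.209034 + (1-p)*0.489070] = 1.305019

Answer: Price = V(0,0) = 1.3050


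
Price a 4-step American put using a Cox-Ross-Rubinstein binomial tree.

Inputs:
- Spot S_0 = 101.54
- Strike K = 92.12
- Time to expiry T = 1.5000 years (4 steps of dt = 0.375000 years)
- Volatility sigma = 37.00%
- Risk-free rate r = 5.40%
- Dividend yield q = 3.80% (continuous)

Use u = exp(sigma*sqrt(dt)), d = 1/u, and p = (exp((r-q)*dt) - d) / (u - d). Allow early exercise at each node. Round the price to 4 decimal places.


dt = T/N = 0.375000
u = exp(sigma*sqrt(dt)) = 1.254300; d = 1/u = 0.797257
p = (exp((r-q)*dt) - d) / (u - d) = 0.456764
Discount per step: exp(-r*dt) = 0.979954
Stock lattice S(k, i) with i counting down-moves:
  k=0: S(0,0) = 101.5400
  k=1: S(1,0) = 127.3616; S(1,1) = 80.9535
  k=2: S(2,0) = 159.7497; S(2,1) = 101.5400; S(2,2) = 64.5408
  k=3: S(3,0) = 200.3741; S(3,1) = 127.3616; S(3,2) = 80.9535; S(3,3) = 51.4556
  k=4: S(4,0) = 251.3293; S(4,1) = 159.7497; S(4,2) = 101.5400; S(4,3) = 64.5408; S(4,4) = 41.0234
Terminal payoffs V(N, i) = max(K - S_T, 0):
  V(4,0) = 0.000000; V(4,1) = 0.000000; V(4,2) = 0.000000; V(4,3) = 27.579224; V(4,4) = 51.096642
Backward induction: V(k, i) = exp(-r*dt) * [p * V(k+1, i) + (1-p) * V(k+1, i+1)]; then take max(V_cont, immediate exercise) for American.
  V(3,0) = exp(-r*dt) * [p*0.000000 + (1-p)*0.000000] = 0.000000; exercise = 0.000000; V(3,0) = max -> 0.000000
  V(3,1) = exp(-r*dt) * [p*0.000000 + (1-p)*0.000000] = 0.000000; exercise = 0.000000; V(3,1) = max -> 0.000000
  V(3,2) = exp(-r*dt) * [p*0.000000 + (1-p)*27.579224] = 14.681693; exercise = 11.166493; V(3,2) = max -> 14.681693
  V(3,3) = exp(-r*dt) * [p*27.579224 + (1-p)*51.096642] = 39.545768; exercise = 40.664395; V(3,3) = max -> 40.664395
  V(2,0) = exp(-r*dt) * [p*0.000000 + (1-p)*0.000000] = 0.000000; exercise = 0.000000; V(2,0) = max -> 0.000000
  V(2,1) = exp(-r*dt) * [p*0.000000 + (1-p)*14.681693] = 7.815742; exercise = 0.000000; V(2,1) = max -> 7.815742
  V(2,2) = exp(-r*dt) * [p*14.681693 + (1-p)*40.664395] = 28.219169; exercise = 27.579224; V(2,2) = max -> 28.219169
  V(1,0) = exp(-r*dt) * [p*0.000000 + (1-p)*7.815742] = 4.160680; exercise = 0.000000; V(1,0) = max -> 4.160680
  V(1,1) = exp(-r*dt) * [p*7.815742 + (1-p)*28.219169] = 18.520751; exercise = 11.166493; V(1,1) = max -> 18.520751
  V(0,0) = exp(-r*dt) * [p*4.160680 + (1-p)*18.520751] = 11.721802; exercise = 0.000000; V(0,0) = max -> 11.721802

Answer: Price = V(0,0) = 11.7218


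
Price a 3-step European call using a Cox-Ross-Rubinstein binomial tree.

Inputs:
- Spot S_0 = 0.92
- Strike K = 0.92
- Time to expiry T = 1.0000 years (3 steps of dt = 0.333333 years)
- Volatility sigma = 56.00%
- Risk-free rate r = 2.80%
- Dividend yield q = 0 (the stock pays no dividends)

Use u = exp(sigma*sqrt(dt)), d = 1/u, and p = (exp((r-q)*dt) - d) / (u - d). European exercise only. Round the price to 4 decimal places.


dt = T/N = 0.333333
u = exp(sigma*sqrt(dt)) = 1.381702; d = 1/u = 0.723745
p = (exp((r-q)*dt) - d) / (u - d) = 0.434120
Discount per step: exp(-r*dt) = 0.990710
Stock lattice S(k, i) with i counting down-moves:
  k=0: S(0,0) = 0.9200
  k=1: S(1,0) = 1.2712; S(1,1) = 0.6658
  k=2: S(2,0) = 1.7564; S(2,1) = 0.9200; S(2,2) = 0.4819
  k=3: S(3,0) = 2.4268; S(3,1) = 1.2712; S(3,2) = 0.6658; S(3,3) = 0.3488
Terminal payoffs V(N, i) = max(S_T - K, 0):
  V(3,0) = 1.506784; V(3,1) = 0.351166; V(3,2) = 0.000000; V(3,3) = 0.000000
Backward induction: V(k, i) = exp(-r*dt) * [p * V(k+1, i) + (1-p) * V(k+1, i+1)].
  V(2,0) = exp(-r*dt) * [p*1.506784 + (1-p)*0.351166] = 0.844919
  V(2,1) = exp(-r*dt) * [p*0.351166 + (1-p)*0.000000] = 0.151032
  V(2,2) = exp(-r*dt) * [p*0.000000 + (1-p)*0.000000] = 0.000000
  V(1,0) = exp(-r*dt) * [p*0.844919 + (1-p)*0.151032] = 0.448060
  V(1,1) = exp(-r*dt) * [p*0.151032 + (1-p)*0.000000] = 0.064957
  V(0,0) = exp(-r*dt) * [p*0.448060 + (1-p)*0.064957] = 0.229121

Answer: Price = V(0,0) = 0.2291


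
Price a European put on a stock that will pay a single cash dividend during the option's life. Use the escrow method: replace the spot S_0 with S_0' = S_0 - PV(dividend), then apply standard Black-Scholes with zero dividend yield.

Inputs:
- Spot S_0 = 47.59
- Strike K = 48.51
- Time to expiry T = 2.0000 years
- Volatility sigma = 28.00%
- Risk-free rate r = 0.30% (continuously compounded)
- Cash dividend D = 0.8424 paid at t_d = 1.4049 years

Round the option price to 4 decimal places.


PV(D) = D * exp(-r * t_d) = 0.8424 * 0.99579417 = 0.83885701
S_0' = S_0 - PV(D) = 47.5900 - 0.83885701 = 46.75114299
d1 = (ln(S_0'/K) + (r + sigma^2/2)*T) / (sigma*sqrt(T)) = 0.11987668
d2 = d1 - sigma*sqrt(T) = -0.27610312
exp(-rT) = 0.99401796
N(-d1) = 0.45229042; N(-d2) = 0.60876557
P = K * exp(-rT) * N(-d2) - S_0' * N(-d1) = 48.5100 * 0.99401796 * 0.60876557 - 46.75114299 * 0.45229042 = 8.2095

Answer: Price = 8.2095
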